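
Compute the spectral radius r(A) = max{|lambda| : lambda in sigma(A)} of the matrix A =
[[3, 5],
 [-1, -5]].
r(A) = (2 + sqrt(44))/2 ≈ 4.3166

The eigenvalues of A are the roots of its characteristic polynomial. With M = A (coefficients from the trace and determinant):
  p(λ) = det(λ I - M) = λ^2 + 2λ - 10.
For λ^2 + 2λ - 10 the discriminant is 44. It is nonnegative but not a perfect square, so the roots are real and irrational: λ = (-2 ± sqrt(44))/2 ≈ 2.3166, -4.3166.
Thus the eigenvalues (to 4 decimals) are 2.3166 (modulus 2.3166); -4.3166 (modulus 4.3166). The spectral radius is the largest modulus: r(A) = (2 + sqrt(44))/2 ≈ 4.3166. (Cross-check: r(A) ≤ ||A||_2 ≈ 7.6344; equality holds whenever A is normal, though it can also hold for some non-normal A.)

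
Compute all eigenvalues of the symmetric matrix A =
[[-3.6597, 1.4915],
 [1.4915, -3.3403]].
sigma(A) ≈ {-5, -2}

A is real symmetric, so its spectrum consists of real eigenvalues. Expanding the characteristic polynomial of the displayed matrix gives
  det(λ I - A) = p(λ) = λ^2 + (7)λ + (10).
Solving p(λ) = 0 yields eigenvalues ≈ -5, -2. (A is shown rounded to 4 decimals, so these recover the underlying integer eigenvalues to within that precision.)
Verification: the trace of A = -7 equals the sum of eigenvalues -7, and det(A) ≈ 9.9999 matches the eigenvalue product 10.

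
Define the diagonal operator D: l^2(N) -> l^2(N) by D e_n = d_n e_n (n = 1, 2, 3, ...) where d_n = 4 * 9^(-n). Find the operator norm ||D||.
||D|| = 4/9 (attained at n = 1)

For D diagonal, ||D|| = sup_n |d_n|. The sequence d_n = 4 * 9^(-n) is positive and strictly decreasing (ratio 9^(-1) < 1), so the supremum is d_1 = 4/9. Hence ||D|| = 4/9.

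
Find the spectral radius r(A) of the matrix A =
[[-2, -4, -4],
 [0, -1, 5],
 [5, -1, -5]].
r(A) ≈ 5.2231

The eigenvalues of A are the roots of its characteristic polynomial. With M = A (coefficients from the trace, the sum of principal 2x2 minors, and det A):
  p(λ) = det(λ I - M) = λ^3 + 8λ^2 + 42λ + 140.
No integer candidate from the rational root theorem (±divisors of 140) is a root, so the roots are irrational. The cubic discriminant is Δ = -152656 < 0, so there is one real root and a complex-conjugate pair. p(-6) = -40 and p(-5) = 5 have opposite signs, so a root lies in (-6, -5); Newton's method refines it to λ ≈ -5.1318. Dividing out (λ - (-5.1318)) leaves approximately λ^2 + 2.8682λ + 27.2809. For λ^2 + 2.8682λ + 27.2809 the discriminant is -100.8971. It is negative, so the remaining roots are the complex-conjugate pair λ ≈ -1.4341 ± 5.0224i. Their product equals the constant term, so |λ|^2 ≈ 27.2809 and |λ| ≈ 5.2231.
Thus the eigenvalues (to 4 decimals) are -5.1318 (modulus 5.1318); -1.4341 ± 5.0224i (modulus 5.2231). The spectral radius is the largest modulus: r(A) ≈ 5.2231. (Cross-check: r(A) ≤ ||A||_2 ≈ 8.7177; equality holds whenever A is normal, though it can also hold for some non-normal A.)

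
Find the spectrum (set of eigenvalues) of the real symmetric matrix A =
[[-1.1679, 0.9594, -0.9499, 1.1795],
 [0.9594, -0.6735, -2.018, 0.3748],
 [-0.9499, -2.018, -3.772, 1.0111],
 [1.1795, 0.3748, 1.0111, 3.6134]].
sigma(A) ≈ {-5, -2, 1, 4}

A is real symmetric, so its spectrum consists of real eigenvalues. Expanding the characteristic polynomial of the displayed matrix gives
  det(λ I - A) = p(λ) = λ^4 + (2)λ^3 + (-21)λ^2 + (-22)λ + (39.999).
Solving p(λ) = 0 yields eigenvalues ≈ -5, -2, 1, 4. (A is shown rounded to 4 decimals, so these recover the underlying integer eigenvalues to within that precision.)
Verification: the trace of A = -2 equals the sum of eigenvalues -2, and det(A) ≈ 39.9990 matches the eigenvalue product 40.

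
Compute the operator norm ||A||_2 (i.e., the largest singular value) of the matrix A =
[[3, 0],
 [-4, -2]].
||A||_2 = sqrt((29 + sqrt(697))/2) ≈ 5.2631 (= sqrt(largest eigenvalue of A^T A))

||A||_2 = sigma_max(A) = sqrt(lambda_max(A^T A)). Form the symmetric matrix M = A^T A =
[[25, 8],
 [8, 4]].
Its characteristic polynomial (trace, determinant of M give the coefficients) is
  p(λ) = det(λ I - M) = λ^2 - 29λ + 36.
For λ^2 - 29λ + 36 the discriminant is 697. It is nonnegative but not a perfect square, so the roots are real and irrational: λ = (29 ± sqrt(697))/2 ≈ 27.7004, 1.2996.
So the eigenvalues of A^T A are ≈ 1.2996, 27.7004 (all ≥ 0, as they must be for A^T A). The largest is λ_max = (29 + sqrt(697))/2 ≈ 27.7004, hence ||A||_2 = sqrt(λ_max) = sqrt((29 + sqrt(697))/2) ≈ 5.2631.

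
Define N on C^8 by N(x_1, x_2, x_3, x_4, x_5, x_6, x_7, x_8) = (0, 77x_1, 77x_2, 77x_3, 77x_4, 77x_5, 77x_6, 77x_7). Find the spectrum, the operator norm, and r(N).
sigma(N) = {0}; ||N|| = 77; r(N) = 0. (N is nilpotent with N^8 = 0.)

On C^8, N is a strictly lower-triangular matrix with 77 on the subdiagonal and zeros elsewhere, so its characteristic polynomial is lambda^8 and every eigenvalue is 0: sigma(N) = {0}. For the operator norm, N e_i = 77e_{i+1} for i = 1, ..., 7 and N e_8 = 0, so the singular values of N are 77 (with multiplicity 7) and 0; hence ||N|| = 77. The spectral radius r(N) = max|lambda| = 0. Note ||N|| > r(N) — characteristic of non-normal nilpotent operators. Indeed N^8 = 0.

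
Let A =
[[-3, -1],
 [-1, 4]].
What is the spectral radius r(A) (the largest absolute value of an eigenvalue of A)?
r(A) = (1 + sqrt(53))/2 ≈ 4.1401

The eigenvalues of A are the roots of its characteristic polynomial. With M = A (coefficients from the trace and determinant):
  p(λ) = det(λ I - M) = λ^2 - λ - 13.
For λ^2 - λ - 13 the discriminant is 53. It is nonnegative but not a perfect square, so the roots are real and irrational: λ = (1 ± sqrt(53))/2 ≈ 4.1401, -3.1401.
Thus the eigenvalues (to 4 decimals) are 4.1401 (modulus 4.1401); -3.1401 (modulus 3.1401). The spectral radius is the largest modulus: r(A) = (1 + sqrt(53))/2 ≈ 4.1401. (Cross-check: r(A) ≤ ||A||_2 ≈ 4.1401; equality holds whenever A is normal, though it can also hold for some non-normal A.)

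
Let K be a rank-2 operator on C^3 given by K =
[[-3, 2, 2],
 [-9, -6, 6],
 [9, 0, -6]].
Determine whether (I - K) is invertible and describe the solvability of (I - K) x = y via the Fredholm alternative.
(I - K) is invertible (det(I - K) = 88 ≠ 0), so for every y in C^3 the equation (I - K) x = y has a unique solution.

K has rank 2 and factors as K = U V^T = u1 v1^T + u2 v2^T with u1 = (1, 3, -3), v1 = (-3, -1, 2), u2 = (1, -1, -1), v2 = (0, 3, 0) (multiplying out reproduces the displayed K). The nonzero eigenvalues of U V^T coincide with those of the 2 x 2 matrix G = V^T U = [[v1·u1, v1·u2], [v2·u1, v2·u2]] = [[-12, -4], [9, -3]], and by the Sylvester determinant identity det(I_3 - U V^T) = det(I_2 - V^T U) = det([[13, 4], [-9, 4]]) = (13)(4) - (4)(-9) = 88. (Direct check: I - K =
[[4, -2, -2],
 [9, 7, -6],
 [-9, 0, 7]]
has determinant 88.) The finite-dimensional Fredholm alternative says: either (I - K) is invertible, or ker(I - K) ≠ {0} and then range(I - K) = ker((I - K)^*)^⊥, with dim ker(I - K) = dim ker((I - K)^*). Since det(I - K) ≠ 0, 1 is not an eigenvalue of K and ker(I - K) = {0}, so we are in the first case: for every y there is a unique x = (I - K)^(-1) y. (Explicitly, by the Woodbury identity, (I - U V^T)^(-1) = I + U (I_2 - G)^(-1) V^T.)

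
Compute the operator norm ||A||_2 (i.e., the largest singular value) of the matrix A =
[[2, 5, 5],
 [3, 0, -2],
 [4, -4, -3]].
||A||_2 ≈ 8.86 (= sqrt(largest eigenvalue of A^T A))

||A||_2 = sigma_max(A) = sqrt(lambda_max(A^T A)). Form the symmetric matrix M = A^T A =
[[29, -6, -8],
 [-6, 41, 37],
 [-8, 37, 38]].
Its characteristic polynomial (trace, sum of principal 2x2 minors, determinant of M give the coefficients) is
  p(λ) = det(λ I - M) = λ^3 - 108λ^2 + 2380λ - 5041.
No integer candidate from the rational root theorem (±divisors of 5041) is a root, so the roots are irrational. The cubic discriminant is Δ = 9380820965 > 0, so there are three distinct real roots. p(2) = -705 and p(3) = 1154 have opposite signs, so a root lies in (2, 3); Newton's method refines it to λ ≈ 2.3667. p(27) = 170 and p(28) = -1121 have opposite signs, so a root lies in (27, 28); Newton's method refines it to λ ≈ 27.134. p(78) = -1921 and p(79) = 1990 have opposite signs, so a root lies in (78, 79); Newton's method refines it to λ ≈ 78.4993. Check (Vieta): the three roots sum to 108, matching tr M = 108.
So the eigenvalues of A^T A are ≈ 2.3667, 27.134, 78.4993 (all ≥ 0, as they must be for A^T A). The largest is λ_max ≈ 78.4993, hence ||A||_2 = sqrt(λ_max) ≈ 8.86.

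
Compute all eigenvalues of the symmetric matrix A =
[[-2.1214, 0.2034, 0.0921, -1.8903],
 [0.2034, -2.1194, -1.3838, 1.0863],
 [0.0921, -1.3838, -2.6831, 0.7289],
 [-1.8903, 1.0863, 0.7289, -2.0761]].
sigma(A) ≈ {-5, -3, -1, 0}

A is real symmetric, so its spectrum consists of real eigenvalues. Expanding the characteristic polynomial of the displayed matrix gives
  det(λ I - A) = p(λ) = λ^4 + (9)λ^3 + (23)λ^2 + (15)λ + (0).
Solving p(λ) = 0 yields eigenvalues ≈ -5, -3, -1, 0. (A is shown rounded to 4 decimals, so these recover the underlying integer eigenvalues to within that precision.)
Verification: the trace of A = -9 equals the sum of eigenvalues -9, and det(A) ≈ -0.0001 matches the eigenvalue product 0.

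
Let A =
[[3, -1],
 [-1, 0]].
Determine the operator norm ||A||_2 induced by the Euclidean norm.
||A||_2 = sqrt((11 + sqrt(117))/2) ≈ 3.3028 (= sqrt(largest eigenvalue of A^T A))

||A||_2 = sigma_max(A) = sqrt(lambda_max(A^T A)). Form the symmetric matrix M = A^T A =
[[10, -3],
 [-3, 1]].
Its characteristic polynomial (trace, determinant of M give the coefficients) is
  p(λ) = det(λ I - M) = λ^2 - 11λ + 1.
For λ^2 - 11λ + 1 the discriminant is 117. It is nonnegative but not a perfect square, so the roots are real and irrational: λ = (11 ± sqrt(117))/2 ≈ 10.9083, 0.0917.
So the eigenvalues of A^T A are ≈ 0.0917, 10.9083 (all ≥ 0, as they must be for A^T A). The largest is λ_max = (11 + sqrt(117))/2 ≈ 10.9083, hence ||A||_2 = sqrt(λ_max) = sqrt((11 + sqrt(117))/2) ≈ 3.3028.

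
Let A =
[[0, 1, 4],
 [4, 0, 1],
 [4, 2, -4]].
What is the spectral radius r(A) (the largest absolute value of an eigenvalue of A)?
r(A) = (2 + sqrt(108))/2 ≈ 6.1962

The eigenvalues of A are the roots of its characteristic polynomial. With M = A (coefficients from the trace, the sum of principal 2x2 minors, and det A):
  p(λ) = det(λ I - M) = λ^3 + 4λ^2 - 22λ - 52.
By the rational root theorem any rational root is an integer divisor of 52. Testing λ = -2: p(-2) = -8 + 16 + 44 - 52 = 0, so λ = -2 is a root. Dividing out (λ + 2) leaves p(λ) = (λ + 2)(λ^2 + 2λ - 26). For λ^2 + 2λ - 26 the discriminant is 108. It is nonnegative but not a perfect square, so the roots are real and irrational: λ = (-2 ± sqrt(108))/2 ≈ 4.1962, -6.1962.
Thus the eigenvalues (to 4 decimals) are 4.1962 (modulus 4.1962); -6.1962 (modulus 6.1962); -2 (modulus 2). The spectral radius is the largest modulus: r(A) = (2 + sqrt(108))/2 ≈ 6.1962. (Cross-check: r(A) ≤ ||A||_2 ≈ 6.8004; equality holds whenever A is normal, though it can also hold for some non-normal A.)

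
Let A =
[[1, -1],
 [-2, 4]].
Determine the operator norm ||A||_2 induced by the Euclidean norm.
||A||_2 = sqrt((22 + sqrt(468))/2) ≈ 4.6708 (= sqrt(largest eigenvalue of A^T A))

||A||_2 = sigma_max(A) = sqrt(lambda_max(A^T A)). Form the symmetric matrix M = A^T A =
[[5, -9],
 [-9, 17]].
Its characteristic polynomial (trace, determinant of M give the coefficients) is
  p(λ) = det(λ I - M) = λ^2 - 22λ + 4.
For λ^2 - 22λ + 4 the discriminant is 468. It is nonnegative but not a perfect square, so the roots are real and irrational: λ = (22 ± sqrt(468))/2 ≈ 21.8167, 0.1833.
So the eigenvalues of A^T A are ≈ 0.1833, 21.8167 (all ≥ 0, as they must be for A^T A). The largest is λ_max = (22 + sqrt(468))/2 ≈ 21.8167, hence ||A||_2 = sqrt(λ_max) = sqrt((22 + sqrt(468))/2) ≈ 4.6708.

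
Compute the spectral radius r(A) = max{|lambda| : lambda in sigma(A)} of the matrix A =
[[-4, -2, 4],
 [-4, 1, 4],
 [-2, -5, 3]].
r(A) ≈ 2.9735

The eigenvalues of A are the roots of its characteristic polynomial. With M = A (coefficients from the trace, the sum of principal 2x2 minors, and det A):
  p(λ) = det(λ I - M) = λ^3 + 7λ + 12.
No integer candidate from the rational root theorem (±divisors of 12) is a root, so the roots are irrational. The cubic discriminant is Δ = -5260 < 0, so there is one real root and a complex-conjugate pair. p(-2) = -10 and p(-1) = 4 have opposite signs, so a root lies in (-2, -1); Newton's method refines it to λ ≈ -1.3572. Dividing out (λ - (-1.3572)) leaves approximately λ^2 - 1.3572λ + 8.8419. For λ^2 - 1.3572λ + 8.8419 the discriminant is -33.5257. It is negative, so the remaining roots are the complex-conjugate pair λ ≈ 0.6786 ± 2.8951i. Their product equals the constant term, so |λ|^2 ≈ 8.8419 and |λ| ≈ 2.9735.
Thus the eigenvalues (to 4 decimals) are -1.3572 (modulus 1.3572); 0.6786 ± 2.8951i (modulus 2.9735). The spectral radius is the largest modulus: r(A) ≈ 2.9735. (Cross-check: r(A) ≤ ||A||_2 ≈ 9.2923; equality holds whenever A is normal, though it can also hold for some non-normal A.)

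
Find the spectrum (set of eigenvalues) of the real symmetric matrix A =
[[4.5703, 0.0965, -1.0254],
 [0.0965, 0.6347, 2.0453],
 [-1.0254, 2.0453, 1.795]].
sigma(A) ≈ {-1, 3, 5}

A is real symmetric, so its spectrum consists of real eigenvalues. Expanding the characteristic polynomial of the displayed matrix gives
  det(λ I - A) = p(λ) = λ^3 + (-7)λ^2 + (7)λ + (15).
Solving p(λ) = 0 yields eigenvalues ≈ -1, 3, 5. (A is shown rounded to 4 decimals, so these recover the underlying integer eigenvalues to within that precision.)
Verification: the trace of A = 7 equals the sum of eigenvalues 7, and det(A) ≈ -15.0007 matches the eigenvalue product -15.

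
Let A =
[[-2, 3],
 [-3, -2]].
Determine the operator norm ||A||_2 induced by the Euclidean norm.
||A||_2 = sqrt(13) ≈ 3.6056 (= sqrt(largest eigenvalue of A^T A))

||A||_2 = sigma_max(A) = sqrt(lambda_max(A^T A)). Form the symmetric matrix M = A^T A =
[[13, 0],
 [0, 13]].
Its characteristic polynomial (trace, determinant of M give the coefficients) is
  p(λ) = det(λ I - M) = λ^2 - 26λ + 169.
For λ^2 - 26λ + 169 the discriminant is 0. It is a perfect square (0^2), so the roots are rational: λ = (26 ± 0)/2 = 13, 13.
So the eigenvalues of A^T A are ≈ 13, 13 (all ≥ 0, as they must be for A^T A). The largest is λ_max = 13, hence ||A||_2 = sqrt(λ_max) = sqrt(13) ≈ 3.6056.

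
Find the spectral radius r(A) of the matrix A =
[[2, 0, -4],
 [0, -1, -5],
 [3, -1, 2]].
r(A) ≈ 3.8881

The eigenvalues of A are the roots of its characteristic polynomial. With M = A (coefficients from the trace, the sum of principal 2x2 minors, and det A):
  p(λ) = det(λ I - M) = λ^3 - 3λ^2 + 7λ + 26.
No integer candidate from the rational root theorem (±divisors of 26) is a root, so the roots are irrational. The cubic discriminant is Δ = -26203 < 0, so there is one real root and a complex-conjugate pair. p(-2) = -8 and p(-1) = 15 have opposite signs, so a root lies in (-2, -1); Newton's method refines it to λ ≈ -1.7199. Dividing out (λ - (-1.7199)) leaves approximately λ^2 - 4.7199λ + 15.1175. For λ^2 - 4.7199λ + 15.1175 the discriminant is -38.1929. It is negative, so the remaining roots are the complex-conjugate pair λ ≈ 2.3599 ± 3.09i. Their product equals the constant term, so |λ|^2 ≈ 15.1175 and |λ| ≈ 3.8881.
Thus the eigenvalues (to 4 decimals) are -1.7199 (modulus 1.7199); 2.3599 ± 3.09i (modulus 3.8881). The spectral radius is the largest modulus: r(A) ≈ 3.8881. (Cross-check: r(A) ≤ ||A||_2 ≈ 6.7349; equality holds whenever A is normal, though it can also hold for some non-normal A.)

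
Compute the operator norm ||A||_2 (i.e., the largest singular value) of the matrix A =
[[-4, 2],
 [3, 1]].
||A||_2 = sqrt((30 + sqrt(500))/2) ≈ 5.1167 (= sqrt(largest eigenvalue of A^T A))

||A||_2 = sigma_max(A) = sqrt(lambda_max(A^T A)). Form the symmetric matrix M = A^T A =
[[25, -5],
 [-5, 5]].
Its characteristic polynomial (trace, determinant of M give the coefficients) is
  p(λ) = det(λ I - M) = λ^2 - 30λ + 100.
For λ^2 - 30λ + 100 the discriminant is 500. It is nonnegative but not a perfect square, so the roots are real and irrational: λ = (30 ± sqrt(500))/2 ≈ 26.1803, 3.8197.
So the eigenvalues of A^T A are ≈ 3.8197, 26.1803 (all ≥ 0, as they must be for A^T A). The largest is λ_max = (30 + sqrt(500))/2 ≈ 26.1803, hence ||A||_2 = sqrt(λ_max) = sqrt((30 + sqrt(500))/2) ≈ 5.1167.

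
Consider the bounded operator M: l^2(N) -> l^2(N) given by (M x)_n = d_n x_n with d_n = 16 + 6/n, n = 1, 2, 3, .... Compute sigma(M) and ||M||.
sigma(M) = {16 + 6/n : n ≥ 1} ∪ {16}; ||M|| = 22

A bounded diagonal operator on l^2 with diagonal entries d_n has spectrum equal to the closure of {d_n : n ≥ 1}: every d_n is an eigenvalue (with eigenvector e_n), so {d_n} ⊂ sigma(M); the spectrum is closed, so its closure is too; and for lambda not in the closure, (M - lambda I) has bounded inverse (the diagonal entries 1/(d_n - lambda) are bounded). For our sequence d_n = 16 + 6/n, n = 1, 2, 3, ...:
  - {d_n} = {16 + 6/n : n ≥ 1}; the only limit point is 16
  - closure = {16 + 6/n : n ≥ 1} ∪ {16}
For the norm: a diagonal operator has ||M|| = sup_n |d_n|. Here d_n = 16 + 6/n is positive and decreasing, so sup_n |d_n| = d_1 = 16 + 6 = 22. So ||M|| = 22.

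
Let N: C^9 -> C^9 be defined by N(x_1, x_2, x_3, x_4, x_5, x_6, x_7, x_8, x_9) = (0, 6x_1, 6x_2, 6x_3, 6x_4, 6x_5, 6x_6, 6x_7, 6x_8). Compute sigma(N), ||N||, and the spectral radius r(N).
sigma(N) = {0}; ||N|| = 6; r(N) = 0. (N is nilpotent with N^9 = 0.)

On C^9, N is a strictly lower-triangular matrix with 6 on the subdiagonal and zeros elsewhere, so its characteristic polynomial is lambda^9 and every eigenvalue is 0: sigma(N) = {0}. For the operator norm, N e_i = 6e_{i+1} for i = 1, ..., 8 and N e_9 = 0, so the singular values of N are 6 (with multiplicity 8) and 0; hence ||N|| = 6. The spectral radius r(N) = max|lambda| = 0. Note ||N|| > r(N) — characteristic of non-normal nilpotent operators. Indeed N^9 = 0.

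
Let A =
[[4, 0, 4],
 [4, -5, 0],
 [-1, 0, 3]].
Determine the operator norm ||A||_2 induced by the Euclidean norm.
||A||_2 = sqrt((58 + sqrt(2340))/2) ≈ 7.2929 (= sqrt(largest eigenvalue of A^T A))

||A||_2 = sigma_max(A) = sqrt(lambda_max(A^T A)). Form the symmetric matrix M = A^T A =
[[33, -20, 13],
 [-20, 25, 0],
 [13, 0, 25]].
Its characteristic polynomial (trace, sum of principal 2x2 minors, determinant of M give the coefficients) is
  p(λ) = det(λ I - M) = λ^3 - 83λ^2 + 1706λ - 6400.
By the rational root theorem any rational root is an integer divisor of 6400. Testing λ = 25: p(25) = 15625 - 51875 + 42650 - 6400 = 0, so λ = 25 is a root. Dividing out (λ - 25) leaves p(λ) = (λ - 25)(λ^2 - 58λ + 256). For λ^2 - 58λ + 256 the discriminant is 2340. It is nonnegative but not a perfect square, so the roots are real and irrational: λ = (58 ± sqrt(2340))/2 ≈ 53.1868, 4.8132.
So the eigenvalues of A^T A are ≈ 4.8132, 25, 53.1868 (all ≥ 0, as they must be for A^T A). The largest is λ_max = (58 + sqrt(2340))/2 ≈ 53.1868, hence ||A||_2 = sqrt(λ_max) = sqrt((58 + sqrt(2340))/2) ≈ 7.2929.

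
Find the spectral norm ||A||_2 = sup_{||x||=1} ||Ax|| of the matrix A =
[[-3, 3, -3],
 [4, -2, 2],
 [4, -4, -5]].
||A||_2 ≈ 8.366 (= sqrt(largest eigenvalue of A^T A))

||A||_2 = sigma_max(A) = sqrt(lambda_max(A^T A)). Form the symmetric matrix M = A^T A =
[[41, -33, -3],
 [-33, 29, 7],
 [-3, 7, 38]].
Its characteristic polynomial (trace, sum of principal 2x2 minors, determinant of M give the coefficients) is
  p(λ) = det(λ I - M) = λ^3 - 108λ^2 + 2702λ - 2916.
No integer candidate from the rational root theorem (±divisors of 2916) is a root, so the roots are irrational. The cubic discriminant is Δ = 6643463152 > 0, so there are three distinct real roots. p(1) = -321 and p(2) = 2064 have opposite signs, so a root lies in (1, 2); Newton's method refines it to λ ≈ 1.1297. p(36) = 1044 and p(37) = -141 have opposite signs, so a root lies in (36, 37); Newton's method refines it to λ ≈ 36.8808. p(69) = -2157 and p(70) = 24 have opposite signs, so a root lies in (69, 70); Newton's method refines it to λ ≈ 69.9895. Check (Vieta): the three roots sum to 108, matching tr M = 108.
So the eigenvalues of A^T A are ≈ 1.1297, 36.8808, 69.9895 (all ≥ 0, as they must be for A^T A). The largest is λ_max ≈ 69.9895, hence ||A||_2 = sqrt(λ_max) ≈ 8.366.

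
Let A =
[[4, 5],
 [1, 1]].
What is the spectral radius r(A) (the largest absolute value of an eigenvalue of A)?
r(A) = (5 + sqrt(29))/2 ≈ 5.1926

The eigenvalues of A are the roots of its characteristic polynomial. With M = A (coefficients from the trace and determinant):
  p(λ) = det(λ I - M) = λ^2 - 5λ - 1.
For λ^2 - 5λ - 1 the discriminant is 29. It is nonnegative but not a perfect square, so the roots are real and irrational: λ = (5 ± sqrt(29))/2 ≈ 5.1926, -0.1926.
Thus the eigenvalues (to 4 decimals) are 5.1926 (modulus 5.1926); -0.1926 (modulus 0.1926). The spectral radius is the largest modulus: r(A) = (5 + sqrt(29))/2 ≈ 5.1926. (Cross-check: r(A) ≤ ||A||_2 ≈ 6.5557; equality holds whenever A is normal, though it can also hold for some non-normal A.)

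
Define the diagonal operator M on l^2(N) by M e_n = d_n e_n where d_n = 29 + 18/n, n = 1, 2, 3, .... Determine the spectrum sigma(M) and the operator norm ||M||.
sigma(M) = {29 + 18/n : n ≥ 1} ∪ {29}; ||M|| = 47

A bounded diagonal operator on l^2 with diagonal entries d_n has spectrum equal to the closure of {d_n : n ≥ 1}: every d_n is an eigenvalue (with eigenvector e_n), so {d_n} ⊂ sigma(M); the spectrum is closed, so its closure is too; and for lambda not in the closure, (M - lambda I) has bounded inverse (the diagonal entries 1/(d_n - lambda) are bounded). For our sequence d_n = 29 + 18/n, n = 1, 2, 3, ...:
  - {d_n} = {29 + 18/n : n ≥ 1}; the only limit point is 29
  - closure = {29 + 18/n : n ≥ 1} ∪ {29}
For the norm: a diagonal operator has ||M|| = sup_n |d_n|. Here d_n = 29 + 18/n is positive and decreasing, so sup_n |d_n| = d_1 = 29 + 18 = 47. So ||M|| = 47.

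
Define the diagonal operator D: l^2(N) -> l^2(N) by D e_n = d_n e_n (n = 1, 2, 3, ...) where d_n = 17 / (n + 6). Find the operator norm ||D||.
||D|| = 17/7 (attained at n = 1)

For D diagonal, ||D|| = sup_n |d_n| = sup_n 17/(n + 6). This is positive and strictly decreasing in n, so the supremum is attained at n = 1: d_1 = 17/(1 + 6) = 17/7. Hence ||D|| = 17/7.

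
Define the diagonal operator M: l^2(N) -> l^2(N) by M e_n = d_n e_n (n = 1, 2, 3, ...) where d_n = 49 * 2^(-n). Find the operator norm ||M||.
||M|| = 49/2 (attained at n = 1)

For M diagonal, ||M|| = sup_n |d_n|. The sequence d_n = 49 * 2^(-n) is positive and strictly decreasing (ratio 2^(-1) < 1), so the supremum is d_1 = 49/2. Hence ||M|| = 49/2.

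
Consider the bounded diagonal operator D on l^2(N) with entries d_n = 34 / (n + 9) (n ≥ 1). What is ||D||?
||D|| = 17/5 (attained at n = 1)

For D diagonal, ||D|| = sup_n |d_n| = sup_n 34/(n + 9). This is positive and strictly decreasing in n, so the supremum is attained at n = 1: d_1 = 34/(1 + 9) = 17/5. Hence ||D|| = 17/5.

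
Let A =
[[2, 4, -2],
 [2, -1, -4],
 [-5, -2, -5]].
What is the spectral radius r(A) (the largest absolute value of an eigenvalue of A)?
r(A) = sqrt(132)/2 ≈ 5.7446

The eigenvalues of A are the roots of its characteristic polynomial. With M = A (coefficients from the trace, the sum of principal 2x2 minors, and det A):
  p(λ) = det(λ I - M) = λ^3 + 4λ^2 - 33λ - 132.
By the rational root theorem any rational root is an integer divisor of 132. Testing λ = -4: p(-4) = -64 + 64 + 132 - 132 = 0, so λ = -4 is a root. Dividing out (λ + 4) leaves p(λ) = (λ + 4)(λ^2 - 33). For λ^2 - 33 the discriminant is 132. It is nonnegative but not a perfect square, so the roots are real and irrational: λ = ± sqrt(132)/2 ≈ 5.7446, -5.7446.
Thus the eigenvalues (to 4 decimals) are 5.7446 (modulus 5.7446); -5.7446 (modulus 5.7446); -4 (modulus 4). The spectral radius is the largest modulus: r(A) = sqrt(132)/2 ≈ 5.7446. (Cross-check: r(A) ≤ ||A||_2 ≈ 7.6628; equality holds whenever A is normal, though it can also hold for some non-normal A.)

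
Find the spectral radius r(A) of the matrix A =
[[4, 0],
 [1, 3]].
r(A) = 4

The eigenvalues of A are the roots of its characteristic polynomial. With M = A (coefficients from the trace and determinant):
  p(λ) = det(λ I - M) = λ^2 - 7λ + 12.
For λ^2 - 7λ + 12 the discriminant is 1. It is a perfect square (1^2), so the roots are rational: λ = (7 ± 1)/2 = 4, 3.
Thus the eigenvalues (to 4 decimals) are 4 (modulus 4); 3 (modulus 3). The spectral radius is the largest modulus: r(A) = 4. (Cross-check: r(A) ≤ ||A||_2 ≈ 4.2426; equality holds whenever A is normal, though it can also hold for some non-normal A.)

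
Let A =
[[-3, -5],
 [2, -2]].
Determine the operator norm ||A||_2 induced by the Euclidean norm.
||A||_2 = sqrt((42 + sqrt(740))/2) ≈ 5.8823 (= sqrt(largest eigenvalue of A^T A))

||A||_2 = sigma_max(A) = sqrt(lambda_max(A^T A)). Form the symmetric matrix M = A^T A =
[[13, 11],
 [11, 29]].
Its characteristic polynomial (trace, determinant of M give the coefficients) is
  p(λ) = det(λ I - M) = λ^2 - 42λ + 256.
For λ^2 - 42λ + 256 the discriminant is 740. It is nonnegative but not a perfect square, so the roots are real and irrational: λ = (42 ± sqrt(740))/2 ≈ 34.6015, 7.3985.
So the eigenvalues of A^T A are ≈ 7.3985, 34.6015 (all ≥ 0, as they must be for A^T A). The largest is λ_max = (42 + sqrt(740))/2 ≈ 34.6015, hence ||A||_2 = sqrt(λ_max) = sqrt((42 + sqrt(740))/2) ≈ 5.8823.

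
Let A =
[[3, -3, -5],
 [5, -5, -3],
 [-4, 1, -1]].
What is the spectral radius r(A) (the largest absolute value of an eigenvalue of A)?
r(A) ≈ 3.9285

The eigenvalues of A are the roots of its characteristic polynomial. With M = A (coefficients from the trace, the sum of principal 2x2 minors, and det A):
  p(λ) = det(λ I - M) = λ^3 + 3λ^2 - 15λ - 48.
No integer candidate from the rational root theorem (±divisors of 48) is a root, so the roots are irrational. The cubic discriminant is Δ = -2619 < 0, so there is one real root and a complex-conjugate pair. p(3) = -39 and p(4) = 4 have opposite signs, so a root lies in (3, 4); Newton's method refines it to λ ≈ 3.9285. Dividing out (λ - (3.9285)) leaves approximately λ^2 + 6.9285λ + 12.2185. For λ^2 + 6.9285λ + 12.2185 the discriminant is -0.8699. It is negative, so the remaining roots are the complex-conjugate pair λ ≈ -3.4642 ± 0.4663i. Their product equals the constant term, so |λ|^2 ≈ 12.2185 and |λ| ≈ 3.4955.
Thus the eigenvalues (to 4 decimals) are 3.9285 (modulus 3.9285); -3.4642 ± 0.4663i (modulus 3.4955). The spectral radius is the largest modulus: r(A) ≈ 3.9285. (Cross-check: r(A) ≤ ||A||_2 ≈ 10.1542; equality holds whenever A is normal, though it can also hold for some non-normal A.)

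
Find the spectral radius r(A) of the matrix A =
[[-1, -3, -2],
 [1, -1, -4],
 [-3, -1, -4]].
r(A) ≈ 6.6124

The eigenvalues of A are the roots of its characteristic polynomial. With M = A (coefficients from the trace, the sum of principal 2x2 minors, and det A):
  p(λ) = det(λ I - M) = λ^3 + 6λ^2 + 2λ + 40.
No integer candidate from the rational root theorem (±divisors of 40) is a root, so the roots are irrational. The cubic discriminant is Δ = -69008 < 0, so there is one real root and a complex-conjugate pair. p(-7) = -23 and p(-6) = 28 have opposite signs, so a root lies in (-7, -6); Newton's method refines it to λ ≈ -6.6124. Dividing out (λ - (-6.6124)) leaves approximately λ^2 - 0.6124λ + 6.0493. For λ^2 - 0.6124λ + 6.0493 the discriminant is -23.822. It is negative, so the remaining roots are the complex-conjugate pair λ ≈ 0.3062 ± 2.4404i. Their product equals the constant term, so |λ|^2 ≈ 6.0493 and |λ| ≈ 2.4595.
Thus the eigenvalues (to 4 decimals) are -6.6124 (modulus 6.6124); 0.3062 ± 2.4404i (modulus 2.4595). The spectral radius is the largest modulus: r(A) ≈ 6.6124. (Cross-check: r(A) ≤ ||A||_2 ≈ 6.7712; equality holds whenever A is normal, though it can also hold for some non-normal A.)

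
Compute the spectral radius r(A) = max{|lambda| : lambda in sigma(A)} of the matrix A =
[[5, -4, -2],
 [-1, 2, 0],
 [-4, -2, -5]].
r(A) ≈ 6.5059

The eigenvalues of A are the roots of its characteristic polynomial. With M = A (coefficients from the trace, the sum of principal 2x2 minors, and det A):
  p(λ) = det(λ I - M) = λ^3 - 2λ^2 - 37λ + 50.
No integer candidate from the rational root theorem (±divisors of 50) is a root, so the roots are irrational. The cubic discriminant is Δ = 208788 > 0, so there are three distinct real roots. p(-6) = -16 and p(-5) = 60 have opposite signs, so a root lies in (-6, -5); Newton's method refines it to λ ≈ -5.8252. p(1) = 12 and p(2) = -24 have opposite signs, so a root lies in (1, 2); Newton's method refines it to λ ≈ 1.3193. p(6) = -28 and p(7) = 36 have opposite signs, so a root lies in (6, 7); Newton's method refines it to λ ≈ 6.5059. Check (Vieta): the three roots sum to 2, matching tr M = 2.
Thus the eigenvalues (to 4 decimals) are -5.8252 (modulus 5.8252); 1.3193 (modulus 1.3193); 6.5059 (modulus 6.5059). The spectral radius is the largest modulus: r(A) ≈ 6.5059. (Cross-check: r(A) ≤ ||A||_2 ≈ 7.046; equality holds whenever A is normal, though it can also hold for some non-normal A.)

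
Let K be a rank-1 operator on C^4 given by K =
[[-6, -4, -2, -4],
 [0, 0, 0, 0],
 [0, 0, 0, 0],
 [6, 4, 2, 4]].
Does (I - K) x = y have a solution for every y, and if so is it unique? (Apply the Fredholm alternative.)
(I - K) is invertible (det(I - K) = 3 ≠ 0), so for every y in C^4 the equation (I - K) x = y has a unique solution.

K has rank 1, so it is an outer product K = u v^T: every row of K is a multiple of one row vector. Reading off the entries, u = (-2, 0, 0, 2) and v = (3, 2, 1, 2) (row i of K equals u_i·v^T). A rank-one matrix u v^T satisfies K u = u (v·u) and kills the (3)-dimensional subspace v^⊥, so its characteristic polynomial is lambda^3 (lambda - v·u) with v·u = tr K = -2. Hence the eigenvalues of I - K are 1 (multiplicity 3) and 1 - (-2) = 3, so det(I - K) = 3. (Direct check: I - K =
[[7, 4, 2, 4],
 [0, 1, 0, 0],
 [0, 0, 1, 0],
 [-6, -4, -2, -3]]
has determinant 3.) The finite-dimensional Fredholm alternative says: either (I - K) is invertible, or ker(I - K) ≠ {0} and then range(I - K) = ker((I - K)^*)^⊥, with dim ker(I - K) = dim ker((I - K)^*). Since det(I - K) ≠ 0, 1 is not an eigenvalue of K and ker(I - K) = {0}, so we are in the first case: for every y there is a unique x = (I - K)^(-1) y. Explicitly, by the Sherman–Morrison formula, (I - u v^T)^(-1) = I + u v^T/(1 - v·u), i.e. (I - K)^(-1) = I + K/(3).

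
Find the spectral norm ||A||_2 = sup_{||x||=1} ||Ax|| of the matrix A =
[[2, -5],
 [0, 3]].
||A||_2 = sqrt((38 + sqrt(1300))/2) ≈ 6.085 (= sqrt(largest eigenvalue of A^T A))

||A||_2 = sigma_max(A) = sqrt(lambda_max(A^T A)). Form the symmetric matrix M = A^T A =
[[4, -10],
 [-10, 34]].
Its characteristic polynomial (trace, determinant of M give the coefficients) is
  p(λ) = det(λ I - M) = λ^2 - 38λ + 36.
For λ^2 - 38λ + 36 the discriminant is 1300. It is nonnegative but not a perfect square, so the roots are real and irrational: λ = (38 ± sqrt(1300))/2 ≈ 37.0278, 0.9722.
So the eigenvalues of A^T A are ≈ 0.9722, 37.0278 (all ≥ 0, as they must be for A^T A). The largest is λ_max = (38 + sqrt(1300))/2 ≈ 37.0278, hence ||A||_2 = sqrt(λ_max) = sqrt((38 + sqrt(1300))/2) ≈ 6.085.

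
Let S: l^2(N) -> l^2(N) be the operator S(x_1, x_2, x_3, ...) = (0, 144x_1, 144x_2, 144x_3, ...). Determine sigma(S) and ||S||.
sigma(S) = closed disk {z in C : |z| ≤ 144}; ||S|| = 144

Note S = 144·U where U is the unit right shift (U x)_k = x_{k-1} (with x_0 := 0); so ||S|| = 144||U|| and sigma(S) = 144·sigma(U). ||S x||^2 = sum_{k≥1} |144x_k|^2 = 20736||x||^2, so ||S|| = 144 and sigma(S) ⊂ {|z| ≤ 144}. For any |lambda| < 144, the equation (S - lambda I) x = 0 forces x_1 = 0, then 144x_k = lambda x_{k+1} ⇒ x = 0, so S has no eigenvalues. But (S - lambda I) is not surjective for |lambda| < 144: solving (S - lambda I) x = e_1 would require x_n proportional to (lambda/144)^(-n), which is not in l^2. So every |lambda| < 144 lies in the residual spectrum. The boundary |lambda| = 144 is in the approximate point spectrum (the spectrum is closed). Hence sigma(S) is the closed disk of radius 144.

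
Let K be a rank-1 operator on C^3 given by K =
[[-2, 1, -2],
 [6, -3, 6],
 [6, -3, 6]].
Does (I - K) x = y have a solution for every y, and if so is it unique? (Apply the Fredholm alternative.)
(I - K) is singular (det(I - K) = 0, i.e. 1 ∈ sigma(K)). (I - K) x = y is solvable iff y ⊥ ker((I - K)^*) = span{(-2, 1, -2)}, i.e. iff -2y_1 + y_2 - 2y_3 = 0. When solvable, the solutions are x = y + c·(1, -3, -3), c arbitrary (ker(I - K) = span{(1, -3, -3)}, dimension 1).

K has rank 1, so it is an outer product K = u v^T: every row of K is a multiple of one row vector. Reading off the entries, u = (1, -3, -3) and v = (-2, 1, -2) (row i of K equals u_i·v^T). A rank-one matrix u v^T satisfies K u = u (v·u) and kills the (2)-dimensional subspace v^⊥, so its characteristic polynomial is lambda^2 (lambda - v·u) with v·u = tr K = 1. Hence the eigenvalues of I - K are 1 (multiplicity 2) and 1 - (1) = 0, so det(I - K) = 0. (Direct check: I - K =
[[3, -1, 2],
 [-6, 4, -6],
 [-6, 3, -5]]
has determinant 0.) So 1 is an eigenvalue of K and (I - K) is not invertible. The finite-dimensional Fredholm alternative says: either (I - K) is invertible, or ker(I - K) ≠ {0} and then range(I - K) = ker((I - K)^*)^⊥, with dim ker(I - K) = dim ker((I - K)^*). We are in the second case, so we need both kernels. Kernel of I - K: (I - K) u = u - u (v·u) = u - u = 0, so ker(I - K) = span{u} = span{(1, -3, -3)} (it is exactly 1-dimensional because rank(I - K) = 2). Kernel of the adjoint: K is real, so (I - K)^* = I - K^T = I - v u^T, and (I - v u^T) v = v - v (u·v) = 0; hence ker((I - K)^*) = span{v} = span{(-2, 1, -2)}. Therefore (I - K) x = y is solvable iff <y, v> = 0, i.e. iff -2y_1 + y_2 - 2y_3 = 0. When this holds, K y = u (v·y) = 0, so (I - K) y = y and x = y is a particular solution; the full solution set is the line x = y + c·u = y + c·(1, -3, -3), c ∈ C.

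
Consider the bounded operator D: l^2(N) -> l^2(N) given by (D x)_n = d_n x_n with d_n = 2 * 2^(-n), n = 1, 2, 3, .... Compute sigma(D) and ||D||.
sigma(D) = {2 * 2^(-n) : n ≥ 1} ∪ {0}; ||D|| = 1

A bounded diagonal operator on l^2 with diagonal entries d_n has spectrum equal to the closure of {d_n : n ≥ 1}: every d_n is an eigenvalue (with eigenvector e_n), so {d_n} ⊂ sigma(D); the spectrum is closed, so its closure is too; and for lambda not in the closure, (D - lambda I) has bounded inverse (the diagonal entries 1/(d_n - lambda) are bounded). For our sequence d_n = 2 * 2^(-n), n = 1, 2, 3, ...:
  - {d_n} = {2 * 2^(-n) : n ≥ 1}; the only limit point is 0
  - closure = {2 * 2^(-n) : n ≥ 1} ∪ {0}
For the norm: a diagonal operator has ||D|| = sup_n |d_n|. Here d_n = 2 * 2^(-n) is positive and decreasing, so sup_n |d_n| = d_1 = 2/2 = 1. So ||D|| = 1.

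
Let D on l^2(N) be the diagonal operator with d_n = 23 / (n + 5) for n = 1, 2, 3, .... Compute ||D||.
||D|| = 23/6 (attained at n = 1)

For D diagonal, ||D|| = sup_n |d_n| = sup_n 23/(n + 5). This is positive and strictly decreasing in n, so the supremum is attained at n = 1: d_1 = 23/(1 + 5) = 23/6. Hence ||D|| = 23/6.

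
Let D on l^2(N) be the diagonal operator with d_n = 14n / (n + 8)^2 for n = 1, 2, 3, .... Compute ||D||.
||D|| = 7/16 (attained at n = 8)

For D diagonal, ||D|| = sup_n |d_n|. Treat f(x) = 14x / (x + 8)^2 for real x > 0. By the quotient rule, f'(x) = 14(8 - x)/(x + 8)^3, which is positive for x < 8 and negative for x > 8. So f has a unique maximum at x = 8, and since 8 is a positive integer, the supremum over n ≥ 1 is attained at n = 8: d_8 = 14·8/(8 + 8)^2 = 14·8/256 = 7/16. Hence ||D|| = 7/16.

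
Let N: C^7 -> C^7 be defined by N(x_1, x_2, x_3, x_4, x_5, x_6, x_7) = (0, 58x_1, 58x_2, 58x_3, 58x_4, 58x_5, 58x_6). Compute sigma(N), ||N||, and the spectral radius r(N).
sigma(N) = {0}; ||N|| = 58; r(N) = 0. (N is nilpotent with N^7 = 0.)

On C^7, N is a strictly lower-triangular matrix with 58 on the subdiagonal and zeros elsewhere, so its characteristic polynomial is lambda^7 and every eigenvalue is 0: sigma(N) = {0}. For the operator norm, N e_i = 58e_{i+1} for i = 1, ..., 6 and N e_7 = 0, so the singular values of N are 58 (with multiplicity 6) and 0; hence ||N|| = 58. The spectral radius r(N) = max|lambda| = 0. Note ||N|| > r(N) — characteristic of non-normal nilpotent operators. Indeed N^7 = 0.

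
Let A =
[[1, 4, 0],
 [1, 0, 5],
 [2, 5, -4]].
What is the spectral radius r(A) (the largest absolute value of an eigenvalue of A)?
r(A) ≈ 7.0548

The eigenvalues of A are the roots of its characteristic polynomial. With M = A (coefficients from the trace, the sum of principal 2x2 minors, and det A):
  p(λ) = det(λ I - M) = λ^3 + 3λ^2 - 33λ - 31.
No integer candidate from the rational root theorem (±divisors of 31) is a root, so the roots are irrational. The cubic discriminant is Δ = 186192 > 0, so there are three distinct real roots. p(-8) = -87 and p(-7) = 4 have opposite signs, so a root lies in (-8, -7); Newton's method refines it to λ ≈ -7.0548. p(-1) = 4 and p(0) = -31 have opposite signs, so a root lies in (-1, 0); Newton's method refines it to λ ≈ -0.8889. p(4) = -51 and p(5) = 4 have opposite signs, so a root lies in (4, 5); Newton's method refines it to λ ≈ 4.9437. Check (Vieta): the three roots sum to -3, matching tr M = -3.
Thus the eigenvalues (to 4 decimals) are -7.0548 (modulus 7.0548); -0.8889 (modulus 0.8889); 4.9437 (modulus 4.9437). The spectral radius is the largest modulus: r(A) ≈ 7.0548. (Cross-check: r(A) ≤ ||A||_2 ≈ 7.9733; equality holds whenever A is normal, though it can also hold for some non-normal A.)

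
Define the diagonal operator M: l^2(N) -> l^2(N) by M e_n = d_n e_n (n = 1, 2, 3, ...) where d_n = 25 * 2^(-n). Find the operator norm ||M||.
||M|| = 25/2 (attained at n = 1)

For M diagonal, ||M|| = sup_n |d_n|. The sequence d_n = 25 * 2^(-n) is positive and strictly decreasing (ratio 2^(-1) < 1), so the supremum is d_1 = 25/2. Hence ||M|| = 25/2.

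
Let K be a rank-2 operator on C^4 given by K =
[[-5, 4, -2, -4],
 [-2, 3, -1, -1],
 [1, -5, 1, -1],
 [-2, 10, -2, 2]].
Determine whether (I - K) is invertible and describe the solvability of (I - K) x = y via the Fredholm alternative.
(I - K) is invertible (det(I - K) = -14 ≠ 0), so for every y in C^4 the equation (I - K) x = y has a unique solution.

K has rank 2 and factors as K = U V^T = u1 v1^T + u2 v2^T with u1 = (-2, -1, 1, -2), v1 = (2, -3, 1, 1), u2 = (-1, 0, -1, 2), v2 = (1, 2, 0, 2) (multiplying out reproduces the displayed K). The nonzero eigenvalues of U V^T coincide with those of the 2 x 2 matrix G = V^T U = [[v1·u1, v1·u2], [v2·u1, v2·u2]] = [[-2, -1], [-8, 3]], and by the Sylvester determinant identity det(I_4 - U V^T) = det(I_2 - V^T U) = det([[3, 1], [8, -2]]) = (3)(-2) - (1)(8) = -14. (Direct check: I - K =
[[6, -4, 2, 4],
 [2, -2, 1, 1],
 [-1, 5, 0, 1],
 [2, -10, 2, -1]]
has determinant -14.) The finite-dimensional Fredholm alternative says: either (I - K) is invertible, or ker(I - K) ≠ {0} and then range(I - K) = ker((I - K)^*)^⊥, with dim ker(I - K) = dim ker((I - K)^*). Since det(I - K) ≠ 0, 1 is not an eigenvalue of K and ker(I - K) = {0}, so we are in the first case: for every y there is a unique x = (I - K)^(-1) y. (Explicitly, by the Woodbury identity, (I - U V^T)^(-1) = I + U (I_2 - G)^(-1) V^T.)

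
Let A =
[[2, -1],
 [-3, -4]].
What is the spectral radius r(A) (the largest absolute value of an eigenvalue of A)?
r(A) = (2 + sqrt(48))/2 ≈ 4.4641

The eigenvalues of A are the roots of its characteristic polynomial. With M = A (coefficients from the trace and determinant):
  p(λ) = det(λ I - M) = λ^2 + 2λ - 11.
For λ^2 + 2λ - 11 the discriminant is 48. It is nonnegative but not a perfect square, so the roots are real and irrational: λ = (-2 ± sqrt(48))/2 ≈ 2.4641, -4.4641.
Thus the eigenvalues (to 4 decimals) are 2.4641 (modulus 2.4641); -4.4641 (modulus 4.4641). The spectral radius is the largest modulus: r(A) = (2 + sqrt(48))/2 ≈ 4.4641. (Cross-check: r(A) ≤ ||A||_2 ≈ 5.0198; equality holds whenever A is normal, though it can also hold for some non-normal A.)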